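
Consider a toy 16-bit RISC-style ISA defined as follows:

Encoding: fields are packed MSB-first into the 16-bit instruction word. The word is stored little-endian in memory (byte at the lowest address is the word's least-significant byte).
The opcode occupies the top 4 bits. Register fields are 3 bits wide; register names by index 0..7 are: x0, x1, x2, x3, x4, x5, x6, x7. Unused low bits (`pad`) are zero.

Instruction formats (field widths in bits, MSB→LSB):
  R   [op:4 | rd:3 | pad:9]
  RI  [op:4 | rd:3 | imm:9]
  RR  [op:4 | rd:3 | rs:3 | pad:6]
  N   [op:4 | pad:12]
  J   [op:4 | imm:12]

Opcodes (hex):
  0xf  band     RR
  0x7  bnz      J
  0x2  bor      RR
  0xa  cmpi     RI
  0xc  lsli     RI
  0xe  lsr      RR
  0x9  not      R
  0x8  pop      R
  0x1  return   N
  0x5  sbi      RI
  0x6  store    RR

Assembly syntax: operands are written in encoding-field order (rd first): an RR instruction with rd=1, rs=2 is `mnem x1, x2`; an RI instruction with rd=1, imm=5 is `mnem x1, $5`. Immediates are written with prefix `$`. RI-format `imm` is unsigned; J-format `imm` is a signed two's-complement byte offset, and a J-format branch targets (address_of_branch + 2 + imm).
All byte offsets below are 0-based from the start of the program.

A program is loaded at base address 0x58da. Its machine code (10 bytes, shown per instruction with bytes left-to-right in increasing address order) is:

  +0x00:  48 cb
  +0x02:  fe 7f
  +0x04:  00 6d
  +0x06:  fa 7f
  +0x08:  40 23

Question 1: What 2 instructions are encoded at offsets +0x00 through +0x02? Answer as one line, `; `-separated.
@+00  little-endian(48 cb) = 0xcb48
  opcode bits[15:12]=0xc: lsli/RI
  [11:9] rd=5 = x5
  [8:0] imm=328 = $328
@+02  little-endian(fe 7f) = 0x7ffe
  opcode bits[15:12]=0x7: bnz/J
  [11:0] imm=4094 (s12→-2) = $-2

lsli x5, $328; bnz $-2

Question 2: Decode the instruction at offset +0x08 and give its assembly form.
+0x08: 40 23 ⇒ word 0x2340 (little)
  op=0x2340>>12=0x2 ⇒ bor (RR)
  rd: (w>>9)&0x7=0x1 → x1
  rs: (w>>6)&0x7=0x5 → x5

bor x1, x5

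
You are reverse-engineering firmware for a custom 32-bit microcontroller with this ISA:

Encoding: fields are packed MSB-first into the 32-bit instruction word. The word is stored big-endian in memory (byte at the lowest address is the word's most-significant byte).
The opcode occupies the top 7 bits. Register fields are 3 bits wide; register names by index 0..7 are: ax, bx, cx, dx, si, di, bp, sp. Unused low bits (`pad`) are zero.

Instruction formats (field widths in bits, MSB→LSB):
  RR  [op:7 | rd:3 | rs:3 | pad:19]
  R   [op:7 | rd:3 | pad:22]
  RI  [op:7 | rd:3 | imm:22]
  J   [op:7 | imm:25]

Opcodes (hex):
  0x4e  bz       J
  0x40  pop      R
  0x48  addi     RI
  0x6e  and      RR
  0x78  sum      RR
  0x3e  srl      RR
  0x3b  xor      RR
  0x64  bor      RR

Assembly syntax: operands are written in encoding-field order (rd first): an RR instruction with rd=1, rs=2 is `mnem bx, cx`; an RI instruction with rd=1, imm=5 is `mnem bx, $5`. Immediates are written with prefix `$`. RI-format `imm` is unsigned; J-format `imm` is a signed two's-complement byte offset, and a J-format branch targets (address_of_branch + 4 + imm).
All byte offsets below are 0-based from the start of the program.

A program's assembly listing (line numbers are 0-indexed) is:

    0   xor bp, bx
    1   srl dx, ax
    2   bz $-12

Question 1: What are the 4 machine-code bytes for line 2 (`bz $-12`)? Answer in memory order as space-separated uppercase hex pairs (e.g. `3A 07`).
9D FF FF F4

L2: bz op=0x4e:7|imm=-12:25 ⇒ 0x9dfffff4 ⇒ big 9d ff ff f4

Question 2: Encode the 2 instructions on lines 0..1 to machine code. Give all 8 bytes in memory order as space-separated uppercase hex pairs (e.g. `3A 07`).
L0: xor op=0x3b:7|rd=6:3|rs=1:3|pad=0:19 ⇒ 0x77880000 ⇒ big 77 88 00 00
L1: srl op=0x3e:7|rd=3:3|rs=0:3|pad=0:19 ⇒ 0x7cc00000 ⇒ big 7c c0 00 00

77 88 00 00 7C C0 00 00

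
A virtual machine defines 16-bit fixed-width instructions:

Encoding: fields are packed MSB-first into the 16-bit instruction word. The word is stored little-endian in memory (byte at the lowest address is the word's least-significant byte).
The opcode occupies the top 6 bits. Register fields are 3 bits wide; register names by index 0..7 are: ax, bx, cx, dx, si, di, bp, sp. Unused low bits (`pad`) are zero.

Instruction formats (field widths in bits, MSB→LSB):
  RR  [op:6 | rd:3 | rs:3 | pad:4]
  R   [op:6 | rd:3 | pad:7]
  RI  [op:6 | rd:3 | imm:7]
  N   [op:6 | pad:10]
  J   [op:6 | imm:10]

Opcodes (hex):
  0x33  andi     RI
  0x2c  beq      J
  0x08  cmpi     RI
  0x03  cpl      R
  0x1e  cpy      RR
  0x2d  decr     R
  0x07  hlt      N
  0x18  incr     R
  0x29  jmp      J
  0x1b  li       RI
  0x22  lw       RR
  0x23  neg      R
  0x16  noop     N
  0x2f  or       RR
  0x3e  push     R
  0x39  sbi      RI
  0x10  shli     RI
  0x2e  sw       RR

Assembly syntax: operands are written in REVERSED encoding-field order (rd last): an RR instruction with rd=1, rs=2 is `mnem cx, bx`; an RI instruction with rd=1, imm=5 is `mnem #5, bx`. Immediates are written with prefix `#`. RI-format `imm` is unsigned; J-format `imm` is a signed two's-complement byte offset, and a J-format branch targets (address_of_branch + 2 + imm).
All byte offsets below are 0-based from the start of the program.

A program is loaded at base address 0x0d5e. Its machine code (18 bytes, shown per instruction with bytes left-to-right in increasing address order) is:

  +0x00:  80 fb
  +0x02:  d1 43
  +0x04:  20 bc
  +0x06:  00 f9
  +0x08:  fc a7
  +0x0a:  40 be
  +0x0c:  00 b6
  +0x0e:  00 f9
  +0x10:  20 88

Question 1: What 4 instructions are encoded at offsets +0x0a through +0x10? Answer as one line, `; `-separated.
off 0x0a: read 40 be as little → 0xbe40
  op=0xbe40>>10=0x2f ⇒ or (RR)
  rd@[9:7]=0x4 ⇒ si
  rs@[6:4]=0x4 ⇒ si
off 0x0c: read 00 b6 as little → 0xb600
  op=0xb600>>10=0x2d ⇒ decr (R)
  rd@[9:7]=0x4 ⇒ si
off 0x0e: read 00 f9 as little → 0xf900
  op=0xf900>>10=0x3e ⇒ push (R)
  rd@[9:7]=0x2 ⇒ cx
off 0x10: read 20 88 as little → 0x8820
  op=0x8820>>10=0x22 ⇒ lw (RR)
  rd@[9:7]=0x0 ⇒ ax
  rs@[6:4]=0x2 ⇒ cx

or si, si; decr si; push cx; lw cx, ax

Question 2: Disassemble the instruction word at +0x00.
push sp

@+00  little-endian(80 fb) = 0xfb80
  op=0xfb80>>10=0x3e ⇒ push (R)
  rd: (w>>7)&0x7=0x7 → sp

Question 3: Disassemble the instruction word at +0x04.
off 0x04: read 20 bc as little → 0xbc20
  opcode bits[15:10]=0x2f: or/RR
  rd: (w>>7)&0x7=0x0 → ax
  rs: (w>>4)&0x7=0x2 → cx

or cx, ax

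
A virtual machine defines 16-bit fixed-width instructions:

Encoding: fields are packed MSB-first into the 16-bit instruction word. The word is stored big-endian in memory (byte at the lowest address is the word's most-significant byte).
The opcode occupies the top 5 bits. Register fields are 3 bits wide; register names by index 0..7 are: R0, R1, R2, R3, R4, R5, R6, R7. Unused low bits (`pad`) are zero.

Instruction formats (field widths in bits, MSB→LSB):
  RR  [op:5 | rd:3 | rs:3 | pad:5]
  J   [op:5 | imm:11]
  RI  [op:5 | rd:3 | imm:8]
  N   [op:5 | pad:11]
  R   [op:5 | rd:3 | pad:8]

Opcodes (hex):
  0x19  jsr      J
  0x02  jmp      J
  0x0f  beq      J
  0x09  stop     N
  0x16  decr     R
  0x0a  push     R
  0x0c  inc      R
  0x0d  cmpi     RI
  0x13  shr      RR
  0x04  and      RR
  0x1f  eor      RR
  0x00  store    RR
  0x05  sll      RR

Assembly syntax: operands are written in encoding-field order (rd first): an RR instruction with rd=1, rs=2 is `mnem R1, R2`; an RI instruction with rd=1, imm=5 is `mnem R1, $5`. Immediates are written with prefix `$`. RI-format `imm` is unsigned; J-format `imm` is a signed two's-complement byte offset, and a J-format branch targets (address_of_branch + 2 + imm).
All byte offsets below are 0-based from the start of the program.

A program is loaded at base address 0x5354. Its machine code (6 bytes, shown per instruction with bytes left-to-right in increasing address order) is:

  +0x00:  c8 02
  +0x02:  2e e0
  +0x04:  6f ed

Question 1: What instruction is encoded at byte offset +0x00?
jsr $2

+0x00: c8 02 ⇒ word 0xc802 (big)
  op=0xc802>>11=0x19 ⇒ jsr (J)
  imm@[10:0]=0x2 ⇒ $2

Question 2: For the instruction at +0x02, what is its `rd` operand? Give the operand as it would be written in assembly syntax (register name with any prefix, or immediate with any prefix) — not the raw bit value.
@+02  big-endian(2e e0) = 0x2ee0
  opcode bits[15:11]=0x5: sll/RR
  [10:8] rd=6 = R6
  [7:5] rs=7 = R7

R6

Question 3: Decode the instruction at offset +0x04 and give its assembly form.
cmpi R7, $237

off 0x04: read 6f ed as big → 0x6fed
  op=0x6fed>>11=0xd ⇒ cmpi (RI)
  [10:8] rd=7 = R7
  [7:0] imm=237 = $237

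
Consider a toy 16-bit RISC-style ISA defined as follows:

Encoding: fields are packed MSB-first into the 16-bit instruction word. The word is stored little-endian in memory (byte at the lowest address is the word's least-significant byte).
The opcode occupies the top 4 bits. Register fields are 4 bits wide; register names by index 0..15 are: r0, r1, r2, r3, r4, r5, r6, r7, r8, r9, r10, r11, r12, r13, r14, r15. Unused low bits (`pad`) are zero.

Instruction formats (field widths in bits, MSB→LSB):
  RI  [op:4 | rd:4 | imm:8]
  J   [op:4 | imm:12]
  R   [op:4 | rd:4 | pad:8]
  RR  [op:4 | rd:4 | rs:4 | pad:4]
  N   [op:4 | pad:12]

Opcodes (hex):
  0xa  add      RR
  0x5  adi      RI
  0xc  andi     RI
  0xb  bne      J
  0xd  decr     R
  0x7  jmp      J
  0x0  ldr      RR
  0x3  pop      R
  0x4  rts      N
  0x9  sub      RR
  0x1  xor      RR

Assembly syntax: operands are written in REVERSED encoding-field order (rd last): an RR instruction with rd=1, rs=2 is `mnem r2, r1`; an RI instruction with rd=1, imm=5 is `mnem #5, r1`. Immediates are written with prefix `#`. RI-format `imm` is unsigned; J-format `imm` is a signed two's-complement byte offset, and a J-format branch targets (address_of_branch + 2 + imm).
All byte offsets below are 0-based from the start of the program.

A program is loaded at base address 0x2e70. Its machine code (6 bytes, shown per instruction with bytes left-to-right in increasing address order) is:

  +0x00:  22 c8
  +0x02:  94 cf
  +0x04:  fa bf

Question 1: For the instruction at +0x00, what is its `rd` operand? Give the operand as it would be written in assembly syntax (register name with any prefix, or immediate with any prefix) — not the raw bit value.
off 0x00: read 22 c8 as little → 0xc822
  opcode bits[15:12]=0xc: andi/RI
  [11:8] rd=8 = r8
  [7:0] imm=34 = #34

r8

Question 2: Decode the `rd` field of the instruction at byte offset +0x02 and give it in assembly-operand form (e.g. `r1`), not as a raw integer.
r15

+0x02: 94 cf ⇒ word 0xcf94 (little)
  opcode bits[15:12]=0xc: andi/RI
  rd: (w>>8)&0xf=0xf → r15
  imm: (w>>0)&0xff=0x94 → #148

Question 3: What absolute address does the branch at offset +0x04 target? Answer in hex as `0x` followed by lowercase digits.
+0x04: fa bf ⇒ word 0xbffa (little)
  opcode bits[15:12]=0xb: bne/J
  [11:0] imm=4090 (s12→-6) = #-6
  target = base 0x2e70 + off 0x04 + 2 + imm -6 = 0x2e70

0x2e70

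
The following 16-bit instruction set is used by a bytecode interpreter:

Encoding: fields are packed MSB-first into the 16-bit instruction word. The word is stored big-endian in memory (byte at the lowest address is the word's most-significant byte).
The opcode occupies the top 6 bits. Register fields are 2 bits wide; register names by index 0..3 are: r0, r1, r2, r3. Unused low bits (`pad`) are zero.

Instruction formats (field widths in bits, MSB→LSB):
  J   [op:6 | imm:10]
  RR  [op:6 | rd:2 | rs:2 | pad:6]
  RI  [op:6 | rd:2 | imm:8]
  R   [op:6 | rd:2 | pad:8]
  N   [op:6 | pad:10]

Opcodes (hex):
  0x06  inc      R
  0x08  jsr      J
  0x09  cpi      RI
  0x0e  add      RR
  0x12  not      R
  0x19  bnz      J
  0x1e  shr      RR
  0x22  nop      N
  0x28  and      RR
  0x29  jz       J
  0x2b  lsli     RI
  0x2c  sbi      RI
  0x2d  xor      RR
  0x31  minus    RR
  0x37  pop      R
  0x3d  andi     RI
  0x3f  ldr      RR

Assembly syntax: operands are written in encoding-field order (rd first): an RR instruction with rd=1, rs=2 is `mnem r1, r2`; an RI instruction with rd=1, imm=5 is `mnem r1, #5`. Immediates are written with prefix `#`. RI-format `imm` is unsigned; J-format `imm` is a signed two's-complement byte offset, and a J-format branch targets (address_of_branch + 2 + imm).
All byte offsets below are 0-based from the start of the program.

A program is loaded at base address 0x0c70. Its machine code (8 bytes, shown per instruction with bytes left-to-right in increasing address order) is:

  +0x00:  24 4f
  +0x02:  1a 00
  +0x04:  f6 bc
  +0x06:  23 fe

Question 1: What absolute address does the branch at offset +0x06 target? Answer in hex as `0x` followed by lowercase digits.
0x0c76

off 0x06: read 23 fe as big → 0x23fe
  opcode bits[15:10]=0x8: jsr/J
  imm@[9:0]=0x3fe (s10→-2) ⇒ #-2
  target = base 0x0c70 + off 0x06 + 2 + imm -2 = 0x0c76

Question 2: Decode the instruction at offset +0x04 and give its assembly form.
andi r2, #188

off 0x04: read f6 bc as big → 0xf6bc
  top 6b → 0x3d → andi [RI]
  [9:8] rd=2 = r2
  [7:0] imm=188 = #188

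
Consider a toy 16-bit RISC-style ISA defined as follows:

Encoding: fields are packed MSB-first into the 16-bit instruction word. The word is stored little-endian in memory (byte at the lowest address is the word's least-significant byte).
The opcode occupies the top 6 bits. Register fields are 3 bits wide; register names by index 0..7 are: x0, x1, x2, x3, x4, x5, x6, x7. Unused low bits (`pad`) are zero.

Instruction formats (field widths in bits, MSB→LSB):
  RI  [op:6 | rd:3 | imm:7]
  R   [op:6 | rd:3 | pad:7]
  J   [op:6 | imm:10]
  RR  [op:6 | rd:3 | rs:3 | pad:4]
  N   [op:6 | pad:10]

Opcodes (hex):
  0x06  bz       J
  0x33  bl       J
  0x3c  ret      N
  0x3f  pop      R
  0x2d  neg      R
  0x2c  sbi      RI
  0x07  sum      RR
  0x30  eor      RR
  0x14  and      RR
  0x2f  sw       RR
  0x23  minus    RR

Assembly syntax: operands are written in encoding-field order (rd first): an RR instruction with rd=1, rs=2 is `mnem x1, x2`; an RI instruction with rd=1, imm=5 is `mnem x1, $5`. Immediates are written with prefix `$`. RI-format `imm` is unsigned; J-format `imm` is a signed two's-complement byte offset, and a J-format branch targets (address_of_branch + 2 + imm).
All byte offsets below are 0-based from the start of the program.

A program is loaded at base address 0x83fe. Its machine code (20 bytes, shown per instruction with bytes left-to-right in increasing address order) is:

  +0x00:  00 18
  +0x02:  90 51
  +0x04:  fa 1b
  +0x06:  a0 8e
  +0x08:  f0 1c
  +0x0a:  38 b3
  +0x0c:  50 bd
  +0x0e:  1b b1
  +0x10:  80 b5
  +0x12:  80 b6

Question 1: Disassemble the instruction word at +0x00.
bz $0

off 0x00: read 00 18 as little → 0x1800
  opcode bits[15:10]=0x6: bz/J
  [9:0] imm=0 = $0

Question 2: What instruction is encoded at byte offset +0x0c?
sw x2, x5

+0x0c: 50 bd ⇒ word 0xbd50 (little)
  op=0xbd50>>10=0x2f ⇒ sw (RR)
  [9:7] rd=2 = x2
  [6:4] rs=5 = x5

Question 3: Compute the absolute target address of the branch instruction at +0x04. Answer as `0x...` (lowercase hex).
+0x04: fa 1b ⇒ word 0x1bfa (little)
  op=0x1bfa>>10=0x6 ⇒ bz (J)
  imm: (w>>0)&0x3ff=0x3fa (s10→-6) → $-6
  target = base 0x83fe + off 0x04 + 2 + imm -6 = 0x83fe

0x83fe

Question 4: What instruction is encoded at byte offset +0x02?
and x3, x1

[02] 90 51 → 0x5190
  op=0x5190>>10=0x14 ⇒ and (RR)
  rd: (w>>7)&0x7=0x3 → x3
  rs: (w>>4)&0x7=0x1 → x1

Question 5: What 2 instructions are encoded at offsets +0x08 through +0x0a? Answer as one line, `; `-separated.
+0x08: f0 1c ⇒ word 0x1cf0 (little)
  opcode bits[15:10]=0x7: sum/RR
  rd: (w>>7)&0x7=0x1 → x1
  rs: (w>>4)&0x7=0x7 → x7
+0x0a: 38 b3 ⇒ word 0xb338 (little)
  opcode bits[15:10]=0x2c: sbi/RI
  rd: (w>>7)&0x7=0x6 → x6
  imm: (w>>0)&0x7f=0x38 → $56

sum x1, x7; sbi x6, $56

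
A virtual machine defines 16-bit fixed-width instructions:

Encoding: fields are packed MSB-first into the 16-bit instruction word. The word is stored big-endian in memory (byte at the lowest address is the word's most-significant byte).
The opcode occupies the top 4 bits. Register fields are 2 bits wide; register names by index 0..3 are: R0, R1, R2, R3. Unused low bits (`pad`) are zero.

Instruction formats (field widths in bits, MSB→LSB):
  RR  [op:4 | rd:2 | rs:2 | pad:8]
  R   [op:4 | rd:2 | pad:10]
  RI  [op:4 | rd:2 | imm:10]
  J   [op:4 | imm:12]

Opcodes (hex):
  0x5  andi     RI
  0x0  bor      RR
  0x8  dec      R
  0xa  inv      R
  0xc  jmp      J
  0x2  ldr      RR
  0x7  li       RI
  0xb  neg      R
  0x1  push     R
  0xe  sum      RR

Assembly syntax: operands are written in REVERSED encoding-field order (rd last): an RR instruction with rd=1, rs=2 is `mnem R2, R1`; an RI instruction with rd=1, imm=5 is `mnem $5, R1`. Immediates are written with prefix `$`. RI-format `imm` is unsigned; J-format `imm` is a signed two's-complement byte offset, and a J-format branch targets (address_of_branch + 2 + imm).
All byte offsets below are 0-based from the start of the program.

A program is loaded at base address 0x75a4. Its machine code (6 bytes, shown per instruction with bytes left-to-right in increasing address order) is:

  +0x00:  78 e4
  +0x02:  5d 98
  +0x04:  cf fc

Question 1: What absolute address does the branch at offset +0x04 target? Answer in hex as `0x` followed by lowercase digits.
off 0x04: read cf fc as big → 0xcffc
  opcode bits[15:12]=0xc: jmp/J
  imm: (w>>0)&0xfff=0xffc (s12→-4) → $-4
  target = base 0x75a4 + off 0x04 + 2 + imm -4 = 0x75a6

0x75a6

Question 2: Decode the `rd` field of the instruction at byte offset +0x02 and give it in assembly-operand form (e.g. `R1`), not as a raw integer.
R3

off 0x02: read 5d 98 as big → 0x5d98
  opcode bits[15:12]=0x5: andi/RI
  [11:10] rd=3 = R3
  [9:0] imm=408 = $408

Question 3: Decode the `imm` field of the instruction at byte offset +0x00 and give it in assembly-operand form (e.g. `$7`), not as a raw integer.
$228

[00] 78 e4 → 0x78e4
  top 4b → 0x7 → li [RI]
  rd: (w>>10)&0x3=0x2 → R2
  imm: (w>>0)&0x3ff=0xe4 → $228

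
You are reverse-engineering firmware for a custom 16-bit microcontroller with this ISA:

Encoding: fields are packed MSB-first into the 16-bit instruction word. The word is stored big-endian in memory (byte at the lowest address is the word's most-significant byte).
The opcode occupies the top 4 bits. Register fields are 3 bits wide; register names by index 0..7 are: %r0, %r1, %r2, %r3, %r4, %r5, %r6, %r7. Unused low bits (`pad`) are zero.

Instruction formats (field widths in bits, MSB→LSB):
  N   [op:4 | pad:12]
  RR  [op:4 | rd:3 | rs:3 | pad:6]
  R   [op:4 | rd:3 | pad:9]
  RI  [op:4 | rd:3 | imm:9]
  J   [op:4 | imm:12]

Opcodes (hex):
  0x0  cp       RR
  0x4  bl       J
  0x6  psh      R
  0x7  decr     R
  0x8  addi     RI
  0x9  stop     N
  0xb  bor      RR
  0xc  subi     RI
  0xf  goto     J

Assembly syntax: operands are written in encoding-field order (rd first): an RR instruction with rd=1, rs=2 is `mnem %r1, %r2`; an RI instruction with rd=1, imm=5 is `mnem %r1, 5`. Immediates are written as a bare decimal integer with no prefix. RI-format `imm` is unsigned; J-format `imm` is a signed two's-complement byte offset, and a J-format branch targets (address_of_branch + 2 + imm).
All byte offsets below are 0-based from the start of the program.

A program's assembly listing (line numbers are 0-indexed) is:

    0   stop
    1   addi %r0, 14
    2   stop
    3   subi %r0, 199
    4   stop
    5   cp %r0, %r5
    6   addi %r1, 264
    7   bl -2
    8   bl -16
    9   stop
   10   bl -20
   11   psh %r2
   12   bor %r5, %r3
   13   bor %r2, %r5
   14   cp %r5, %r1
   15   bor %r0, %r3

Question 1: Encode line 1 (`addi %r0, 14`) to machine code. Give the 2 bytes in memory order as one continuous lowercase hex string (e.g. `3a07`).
800e

line 1 (addi): pack op=0x8:4|rd=0:3|imm=14:9 = 0x800e; big→ 80 0e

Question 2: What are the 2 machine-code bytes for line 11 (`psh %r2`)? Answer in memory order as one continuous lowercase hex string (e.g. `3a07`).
11. psh fields op=0x6:4|rd=2:3|pad=0:9 → word 6400h → 64 00

6400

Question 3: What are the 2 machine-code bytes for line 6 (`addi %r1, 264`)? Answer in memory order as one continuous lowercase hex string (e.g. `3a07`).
L6: addi op=0x8:4|rd=1:3|imm=264:9 ⇒ 0x8308 ⇒ big 83 08

8308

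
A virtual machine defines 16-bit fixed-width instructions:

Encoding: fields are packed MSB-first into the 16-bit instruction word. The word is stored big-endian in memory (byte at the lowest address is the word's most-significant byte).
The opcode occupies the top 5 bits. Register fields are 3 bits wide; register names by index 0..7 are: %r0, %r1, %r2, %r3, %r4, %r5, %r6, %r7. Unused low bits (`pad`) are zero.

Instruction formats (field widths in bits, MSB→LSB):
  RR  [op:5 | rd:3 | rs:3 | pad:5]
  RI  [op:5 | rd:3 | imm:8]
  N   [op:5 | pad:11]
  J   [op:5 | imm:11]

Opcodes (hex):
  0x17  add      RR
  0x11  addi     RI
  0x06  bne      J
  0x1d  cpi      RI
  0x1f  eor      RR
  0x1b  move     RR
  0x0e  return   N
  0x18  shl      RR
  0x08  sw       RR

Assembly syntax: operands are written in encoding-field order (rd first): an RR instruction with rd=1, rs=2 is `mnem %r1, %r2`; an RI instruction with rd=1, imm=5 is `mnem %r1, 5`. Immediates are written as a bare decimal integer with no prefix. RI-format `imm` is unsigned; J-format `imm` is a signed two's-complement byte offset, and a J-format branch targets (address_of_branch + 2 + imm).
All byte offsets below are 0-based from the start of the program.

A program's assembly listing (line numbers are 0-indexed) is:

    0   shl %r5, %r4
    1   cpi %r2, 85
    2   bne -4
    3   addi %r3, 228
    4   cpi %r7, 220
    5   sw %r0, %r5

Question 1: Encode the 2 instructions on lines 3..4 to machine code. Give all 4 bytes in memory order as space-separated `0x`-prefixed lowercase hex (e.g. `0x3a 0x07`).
L3: addi op=0x11:5|rd=3:3|imm=228:8 ⇒ 0x8be4 ⇒ big 8b e4
L4: cpi op=0x1d:5|rd=7:3|imm=220:8 ⇒ 0xefdc ⇒ big ef dc

0x8b 0xe4 0xef 0xdc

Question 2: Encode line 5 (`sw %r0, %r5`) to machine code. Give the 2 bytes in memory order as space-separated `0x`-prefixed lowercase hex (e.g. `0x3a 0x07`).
L5: sw op=0x8:5|rd=0:3|rs=5:3|pad=0:5 ⇒ 0x40a0 ⇒ big 40 a0

0x40 0xa0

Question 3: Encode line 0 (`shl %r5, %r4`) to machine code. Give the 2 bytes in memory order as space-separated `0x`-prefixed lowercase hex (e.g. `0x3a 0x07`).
line 0 (shl): pack op=0x18:5|rd=5:3|rs=4:3|pad=0:5 = 0xc580; big→ c5 80

0xc5 0x80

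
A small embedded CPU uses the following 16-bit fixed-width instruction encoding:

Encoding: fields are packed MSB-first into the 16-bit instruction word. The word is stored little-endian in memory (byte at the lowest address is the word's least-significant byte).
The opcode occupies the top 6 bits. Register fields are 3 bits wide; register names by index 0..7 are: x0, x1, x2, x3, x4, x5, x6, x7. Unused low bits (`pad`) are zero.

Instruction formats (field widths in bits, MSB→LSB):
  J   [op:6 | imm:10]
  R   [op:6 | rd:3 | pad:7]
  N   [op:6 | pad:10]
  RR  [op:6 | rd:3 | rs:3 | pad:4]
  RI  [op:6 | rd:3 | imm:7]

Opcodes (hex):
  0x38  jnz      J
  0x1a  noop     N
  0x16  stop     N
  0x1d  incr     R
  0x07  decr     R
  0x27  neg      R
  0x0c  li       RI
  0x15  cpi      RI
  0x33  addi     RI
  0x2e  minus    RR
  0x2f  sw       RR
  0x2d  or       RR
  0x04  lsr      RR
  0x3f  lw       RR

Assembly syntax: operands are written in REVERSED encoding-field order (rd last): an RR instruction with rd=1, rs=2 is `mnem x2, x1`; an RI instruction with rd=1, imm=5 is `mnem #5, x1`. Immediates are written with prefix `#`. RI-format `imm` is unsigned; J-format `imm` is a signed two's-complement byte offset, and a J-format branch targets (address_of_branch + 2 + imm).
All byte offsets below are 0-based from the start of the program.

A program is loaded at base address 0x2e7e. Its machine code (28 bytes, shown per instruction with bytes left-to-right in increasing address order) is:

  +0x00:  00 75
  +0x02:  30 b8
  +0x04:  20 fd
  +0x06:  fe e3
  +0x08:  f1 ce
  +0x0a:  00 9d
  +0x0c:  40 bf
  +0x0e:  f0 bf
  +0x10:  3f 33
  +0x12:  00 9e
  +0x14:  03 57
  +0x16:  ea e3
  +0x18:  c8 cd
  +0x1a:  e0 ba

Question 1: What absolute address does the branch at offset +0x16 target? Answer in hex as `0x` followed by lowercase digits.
0x2e80

[16] ea e3 → 0xe3ea
  op=0xe3ea>>10=0x38 ⇒ jnz (J)
  [9:0] imm=1002 (s10→-22) = #-22
  target = base 0x2e7e + off 0x16 + 2 + imm -22 = 0x2e80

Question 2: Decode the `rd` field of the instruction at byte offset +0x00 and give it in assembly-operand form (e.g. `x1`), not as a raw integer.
x2

[00] 00 75 → 0x7500
  op=0x7500>>10=0x1d ⇒ incr (R)
  rd@[9:7]=0x2 ⇒ x2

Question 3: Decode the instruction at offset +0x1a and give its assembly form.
minus x6, x5

off 0x1a: read e0 ba as little → 0xbae0
  opcode bits[15:10]=0x2e: minus/RR
  rd@[9:7]=0x5 ⇒ x5
  rs@[6:4]=0x6 ⇒ x6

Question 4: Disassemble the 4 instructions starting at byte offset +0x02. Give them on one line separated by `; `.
off 0x02: read 30 b8 as little → 0xb830
  opcode bits[15:10]=0x2e: minus/RR
  [9:7] rd=0 = x0
  [6:4] rs=3 = x3
off 0x04: read 20 fd as little → 0xfd20
  opcode bits[15:10]=0x3f: lw/RR
  [9:7] rd=2 = x2
  [6:4] rs=2 = x2
off 0x06: read fe e3 as little → 0xe3fe
  opcode bits[15:10]=0x38: jnz/J
  [9:0] imm=1022 (s10→-2) = #-2
off 0x08: read f1 ce as little → 0xcef1
  opcode bits[15:10]=0x33: addi/RI
  [9:7] rd=5 = x5
  [6:0] imm=113 = #113

minus x3, x0; lw x2, x2; jnz #-2; addi #113, x5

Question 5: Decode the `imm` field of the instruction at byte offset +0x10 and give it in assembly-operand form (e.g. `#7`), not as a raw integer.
[10] 3f 33 → 0x333f
  opcode bits[15:10]=0xc: li/RI
  rd: (w>>7)&0x7=0x6 → x6
  imm: (w>>0)&0x7f=0x3f → #63

#63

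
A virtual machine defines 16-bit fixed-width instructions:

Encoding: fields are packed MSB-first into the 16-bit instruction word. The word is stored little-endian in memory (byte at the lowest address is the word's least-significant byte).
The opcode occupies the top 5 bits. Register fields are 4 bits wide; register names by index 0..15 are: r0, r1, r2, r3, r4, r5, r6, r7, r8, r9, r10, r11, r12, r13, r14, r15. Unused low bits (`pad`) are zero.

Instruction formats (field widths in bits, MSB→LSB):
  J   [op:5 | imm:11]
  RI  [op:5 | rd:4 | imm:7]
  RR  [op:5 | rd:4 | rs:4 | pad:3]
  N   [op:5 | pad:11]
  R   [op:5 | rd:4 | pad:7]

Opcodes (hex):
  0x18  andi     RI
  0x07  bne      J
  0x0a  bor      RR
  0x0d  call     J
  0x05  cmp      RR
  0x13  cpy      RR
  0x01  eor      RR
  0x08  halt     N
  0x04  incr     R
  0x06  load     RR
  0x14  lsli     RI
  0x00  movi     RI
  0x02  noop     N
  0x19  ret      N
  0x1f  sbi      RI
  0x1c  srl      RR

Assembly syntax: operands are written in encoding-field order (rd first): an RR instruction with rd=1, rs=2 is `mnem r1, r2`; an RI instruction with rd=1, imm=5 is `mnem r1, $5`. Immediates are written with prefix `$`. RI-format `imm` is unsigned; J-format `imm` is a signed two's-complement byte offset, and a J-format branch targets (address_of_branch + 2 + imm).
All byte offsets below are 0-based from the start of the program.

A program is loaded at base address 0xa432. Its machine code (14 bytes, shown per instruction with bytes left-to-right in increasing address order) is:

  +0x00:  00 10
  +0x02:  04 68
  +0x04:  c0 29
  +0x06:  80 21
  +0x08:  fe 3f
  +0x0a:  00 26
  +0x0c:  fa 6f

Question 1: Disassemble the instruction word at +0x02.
[02] 04 68 → 0x6804
  top 5b → 0xd → call [J]
  [10:0] imm=4 = $4

call $4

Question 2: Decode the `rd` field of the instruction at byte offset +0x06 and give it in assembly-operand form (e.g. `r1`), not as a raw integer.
off 0x06: read 80 21 as little → 0x2180
  op=0x2180>>11=0x4 ⇒ incr (R)
  rd: (w>>7)&0xf=0x3 → r3

r3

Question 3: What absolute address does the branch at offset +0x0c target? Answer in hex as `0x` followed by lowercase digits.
0xa43a

off 0x0c: read fa 6f as little → 0x6ffa
  opcode bits[15:11]=0xd: call/J
  [10:0] imm=2042 (s11→-6) = $-6
  target = base 0xa432 + off 0x0c + 2 + imm -6 = 0xa43a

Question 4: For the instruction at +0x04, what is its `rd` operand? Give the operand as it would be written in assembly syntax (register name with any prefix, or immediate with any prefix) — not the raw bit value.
r3

off 0x04: read c0 29 as little → 0x29c0
  top 5b → 0x5 → cmp [RR]
  rd@[10:7]=0x3 ⇒ r3
  rs@[6:3]=0x8 ⇒ r8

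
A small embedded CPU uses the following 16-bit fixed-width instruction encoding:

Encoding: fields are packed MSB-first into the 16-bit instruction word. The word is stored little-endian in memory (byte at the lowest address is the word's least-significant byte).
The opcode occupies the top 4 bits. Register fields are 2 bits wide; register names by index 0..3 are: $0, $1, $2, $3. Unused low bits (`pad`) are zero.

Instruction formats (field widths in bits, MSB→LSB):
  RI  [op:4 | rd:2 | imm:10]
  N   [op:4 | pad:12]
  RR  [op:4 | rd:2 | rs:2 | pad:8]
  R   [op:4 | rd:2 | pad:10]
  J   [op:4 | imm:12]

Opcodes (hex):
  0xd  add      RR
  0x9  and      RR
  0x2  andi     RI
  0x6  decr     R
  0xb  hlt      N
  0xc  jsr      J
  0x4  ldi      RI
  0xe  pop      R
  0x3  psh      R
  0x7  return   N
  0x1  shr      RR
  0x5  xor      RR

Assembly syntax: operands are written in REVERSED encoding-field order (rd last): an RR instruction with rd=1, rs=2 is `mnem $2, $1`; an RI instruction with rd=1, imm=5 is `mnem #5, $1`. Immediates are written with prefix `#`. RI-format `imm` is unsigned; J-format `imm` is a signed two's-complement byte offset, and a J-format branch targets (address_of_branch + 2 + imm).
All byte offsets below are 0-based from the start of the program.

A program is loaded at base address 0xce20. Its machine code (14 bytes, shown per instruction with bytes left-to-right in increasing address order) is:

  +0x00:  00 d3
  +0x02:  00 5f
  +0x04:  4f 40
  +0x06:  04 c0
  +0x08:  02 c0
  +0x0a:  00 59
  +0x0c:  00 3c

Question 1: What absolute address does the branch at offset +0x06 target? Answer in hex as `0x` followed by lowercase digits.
@+06  little-endian(04 c0) = 0xc004
  top 4b → 0xc → jsr [J]
  [11:0] imm=4 = #4
  target = base 0xce20 + off 0x06 + 2 + imm 4 = 0xce2c

0xce2c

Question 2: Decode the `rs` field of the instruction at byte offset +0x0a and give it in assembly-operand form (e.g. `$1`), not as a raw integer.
$1

@+0a  little-endian(00 59) = 0x5900
  top 4b → 0x5 → xor [RR]
  rd@[11:10]=0x2 ⇒ $2
  rs@[9:8]=0x1 ⇒ $1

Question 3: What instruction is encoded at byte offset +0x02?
off 0x02: read 00 5f as little → 0x5f00
  opcode bits[15:12]=0x5: xor/RR
  rd: (w>>10)&0x3=0x3 → $3
  rs: (w>>8)&0x3=0x3 → $3

xor $3, $3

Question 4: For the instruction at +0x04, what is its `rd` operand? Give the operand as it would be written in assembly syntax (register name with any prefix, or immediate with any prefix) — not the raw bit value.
$0

+0x04: 4f 40 ⇒ word 0x404f (little)
  op=0x404f>>12=0x4 ⇒ ldi (RI)
  rd@[11:10]=0x0 ⇒ $0
  imm@[9:0]=0x4f ⇒ #79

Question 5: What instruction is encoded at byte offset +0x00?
@+00  little-endian(00 d3) = 0xd300
  opcode bits[15:12]=0xd: add/RR
  rd: (w>>10)&0x3=0x0 → $0
  rs: (w>>8)&0x3=0x3 → $3

add $3, $0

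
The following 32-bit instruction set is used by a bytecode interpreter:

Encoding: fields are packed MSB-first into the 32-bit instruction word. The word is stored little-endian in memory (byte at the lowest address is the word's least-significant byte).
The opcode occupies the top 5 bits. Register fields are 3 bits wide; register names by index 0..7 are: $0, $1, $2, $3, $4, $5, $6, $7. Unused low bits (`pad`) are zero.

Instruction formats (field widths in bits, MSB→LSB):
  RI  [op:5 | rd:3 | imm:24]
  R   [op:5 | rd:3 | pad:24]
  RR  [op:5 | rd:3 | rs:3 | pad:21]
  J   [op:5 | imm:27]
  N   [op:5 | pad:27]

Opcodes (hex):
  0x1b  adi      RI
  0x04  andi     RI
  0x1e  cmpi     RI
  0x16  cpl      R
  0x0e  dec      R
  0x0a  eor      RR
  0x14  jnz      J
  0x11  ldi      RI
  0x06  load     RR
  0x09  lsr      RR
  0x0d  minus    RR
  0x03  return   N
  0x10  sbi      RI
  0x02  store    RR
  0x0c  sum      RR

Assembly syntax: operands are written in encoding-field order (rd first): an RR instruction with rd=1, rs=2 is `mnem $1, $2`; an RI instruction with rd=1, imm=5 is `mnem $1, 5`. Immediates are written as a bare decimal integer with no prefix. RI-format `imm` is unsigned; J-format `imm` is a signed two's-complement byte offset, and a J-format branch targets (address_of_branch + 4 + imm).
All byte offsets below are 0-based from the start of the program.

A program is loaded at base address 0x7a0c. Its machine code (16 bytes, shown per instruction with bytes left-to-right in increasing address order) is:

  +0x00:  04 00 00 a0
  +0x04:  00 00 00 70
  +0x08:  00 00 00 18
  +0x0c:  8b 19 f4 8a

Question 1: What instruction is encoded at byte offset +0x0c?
@+0c  little-endian(8b 19 f4 8a) = 0x8af4198b
  opcode bits[31:27]=0x11: ldi/RI
  rd@[26:24]=0x2 ⇒ $2
  imm@[23:0]=0xf4198b ⇒ 15997323

ldi $2, 15997323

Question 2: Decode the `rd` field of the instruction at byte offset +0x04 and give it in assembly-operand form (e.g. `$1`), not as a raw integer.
+0x04: 00 00 00 70 ⇒ word 0x70000000 (little)
  opcode bits[31:27]=0xe: dec/R
  [26:24] rd=0 = $0

$0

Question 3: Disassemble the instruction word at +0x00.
jnz 4

@+00  little-endian(04 00 00 a0) = 0xa0000004
  top 5b → 0x14 → jnz [J]
  imm@[26:0]=0x4 ⇒ 4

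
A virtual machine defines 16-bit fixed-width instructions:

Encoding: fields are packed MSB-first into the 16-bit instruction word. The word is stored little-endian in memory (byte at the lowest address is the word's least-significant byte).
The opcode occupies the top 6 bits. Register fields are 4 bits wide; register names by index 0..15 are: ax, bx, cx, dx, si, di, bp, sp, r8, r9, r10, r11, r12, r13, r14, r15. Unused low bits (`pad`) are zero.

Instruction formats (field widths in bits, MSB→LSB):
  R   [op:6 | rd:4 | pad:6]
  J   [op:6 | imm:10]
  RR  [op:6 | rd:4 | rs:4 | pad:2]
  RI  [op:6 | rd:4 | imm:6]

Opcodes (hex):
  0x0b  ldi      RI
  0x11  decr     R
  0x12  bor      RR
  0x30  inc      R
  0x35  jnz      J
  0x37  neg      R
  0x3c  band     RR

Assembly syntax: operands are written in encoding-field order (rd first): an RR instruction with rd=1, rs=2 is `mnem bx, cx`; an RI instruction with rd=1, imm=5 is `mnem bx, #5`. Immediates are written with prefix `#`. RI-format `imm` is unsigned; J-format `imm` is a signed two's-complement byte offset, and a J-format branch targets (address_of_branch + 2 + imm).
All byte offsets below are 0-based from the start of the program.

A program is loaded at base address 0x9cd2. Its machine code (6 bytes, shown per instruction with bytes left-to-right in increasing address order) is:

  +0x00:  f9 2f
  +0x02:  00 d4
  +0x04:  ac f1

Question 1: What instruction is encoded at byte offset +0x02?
[02] 00 d4 → 0xd400
  top 6b → 0x35 → jnz [J]
  imm@[9:0]=0x0 ⇒ #0

jnz #0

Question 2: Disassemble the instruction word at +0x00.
ldi r15, #57

[00] f9 2f → 0x2ff9
  op=0x2ff9>>10=0xb ⇒ ldi (RI)
  [9:6] rd=15 = r15
  [5:0] imm=57 = #57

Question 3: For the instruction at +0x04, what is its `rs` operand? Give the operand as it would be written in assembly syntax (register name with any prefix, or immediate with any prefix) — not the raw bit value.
[04] ac f1 → 0xf1ac
  op=0xf1ac>>10=0x3c ⇒ band (RR)
  rd: (w>>6)&0xf=0x6 → bp
  rs: (w>>2)&0xf=0xb → r11

r11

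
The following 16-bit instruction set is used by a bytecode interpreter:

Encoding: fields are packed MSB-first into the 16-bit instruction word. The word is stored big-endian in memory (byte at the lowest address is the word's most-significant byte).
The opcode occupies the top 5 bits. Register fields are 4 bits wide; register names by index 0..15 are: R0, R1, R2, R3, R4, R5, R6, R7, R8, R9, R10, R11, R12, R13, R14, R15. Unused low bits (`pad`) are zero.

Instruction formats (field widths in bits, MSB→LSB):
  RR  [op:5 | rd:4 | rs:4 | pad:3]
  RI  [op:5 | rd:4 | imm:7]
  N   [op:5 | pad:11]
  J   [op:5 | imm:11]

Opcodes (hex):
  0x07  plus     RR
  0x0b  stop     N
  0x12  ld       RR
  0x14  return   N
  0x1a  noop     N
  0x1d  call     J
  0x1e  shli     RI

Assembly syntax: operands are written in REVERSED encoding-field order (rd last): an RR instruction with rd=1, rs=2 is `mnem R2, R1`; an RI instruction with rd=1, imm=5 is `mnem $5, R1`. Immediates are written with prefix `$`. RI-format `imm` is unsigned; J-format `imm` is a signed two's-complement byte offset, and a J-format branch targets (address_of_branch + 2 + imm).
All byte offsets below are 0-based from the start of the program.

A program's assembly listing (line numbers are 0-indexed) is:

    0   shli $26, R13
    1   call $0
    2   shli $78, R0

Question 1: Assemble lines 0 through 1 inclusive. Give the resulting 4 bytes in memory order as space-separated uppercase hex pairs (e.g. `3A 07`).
F6 9A E8 00

0. shli fields op=0x1e:5|rd=13:4|imm=26:7 → word f69ah → f6 9a
1. call fields op=0x1d:5|imm=0:11 → word e800h → e8 00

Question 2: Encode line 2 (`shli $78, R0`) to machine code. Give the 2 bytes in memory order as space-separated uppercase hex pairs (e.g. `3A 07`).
F0 4E

line 2 (shli): pack op=0x1e:5|rd=0:4|imm=78:7 = 0xf04e; big→ f0 4e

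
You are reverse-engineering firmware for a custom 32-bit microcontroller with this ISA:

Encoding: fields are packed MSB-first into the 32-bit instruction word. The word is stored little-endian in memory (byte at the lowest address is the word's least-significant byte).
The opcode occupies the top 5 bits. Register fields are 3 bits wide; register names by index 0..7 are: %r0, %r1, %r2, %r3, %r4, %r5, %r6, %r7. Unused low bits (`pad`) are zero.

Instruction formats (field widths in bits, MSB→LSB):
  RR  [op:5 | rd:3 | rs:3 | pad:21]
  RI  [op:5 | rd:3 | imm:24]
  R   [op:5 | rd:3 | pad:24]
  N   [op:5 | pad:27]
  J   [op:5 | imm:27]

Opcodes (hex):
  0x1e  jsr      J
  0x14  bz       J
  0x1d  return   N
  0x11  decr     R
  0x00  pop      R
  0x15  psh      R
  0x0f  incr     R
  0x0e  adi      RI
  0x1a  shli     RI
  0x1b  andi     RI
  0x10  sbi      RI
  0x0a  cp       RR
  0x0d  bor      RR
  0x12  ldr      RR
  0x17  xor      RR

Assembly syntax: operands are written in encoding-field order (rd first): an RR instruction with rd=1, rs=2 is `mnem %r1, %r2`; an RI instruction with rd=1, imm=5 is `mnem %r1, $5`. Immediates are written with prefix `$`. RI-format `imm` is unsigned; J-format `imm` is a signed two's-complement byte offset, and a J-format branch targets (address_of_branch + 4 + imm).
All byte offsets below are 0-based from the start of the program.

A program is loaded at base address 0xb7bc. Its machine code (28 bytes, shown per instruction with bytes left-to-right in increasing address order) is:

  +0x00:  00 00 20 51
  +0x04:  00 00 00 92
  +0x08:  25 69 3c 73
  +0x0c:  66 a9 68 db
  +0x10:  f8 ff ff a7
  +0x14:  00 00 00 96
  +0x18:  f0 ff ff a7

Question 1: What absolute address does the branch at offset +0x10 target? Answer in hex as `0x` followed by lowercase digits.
@+10  little-endian(f8 ff ff a7) = 0xa7fffff8
  opcode bits[31:27]=0x14: bz/J
  imm@[26:0]=0x7fffff8 (s27→-8) ⇒ $-8
  target = base 0xb7bc + off 0x10 + 4 + imm -8 = 0xb7c8

0xb7c8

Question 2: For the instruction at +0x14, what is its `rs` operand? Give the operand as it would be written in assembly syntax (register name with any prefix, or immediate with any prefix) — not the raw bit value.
+0x14: 00 00 00 96 ⇒ word 0x96000000 (little)
  opcode bits[31:27]=0x12: ldr/RR
  rd: (w>>24)&0x7=0x6 → %r6
  rs: (w>>21)&0x7=0x0 → %r0

%r0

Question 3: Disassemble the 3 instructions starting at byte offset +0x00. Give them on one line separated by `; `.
cp %r1, %r1; ldr %r2, %r0; adi %r3, $3959077

off 0x00: read 00 00 20 51 as little → 0x51200000
  op=0x51200000>>27=0xa ⇒ cp (RR)
  [26:24] rd=1 = %r1
  [23:21] rs=1 = %r1
off 0x04: read 00 00 00 92 as little → 0x92000000
  op=0x92000000>>27=0x12 ⇒ ldr (RR)
  [26:24] rd=2 = %r2
  [23:21] rs=0 = %r0
off 0x08: read 25 69 3c 73 as little → 0x733c6925
  op=0x733c6925>>27=0xe ⇒ adi (RI)
  [26:24] rd=3 = %r3
  [23:0] imm=3959077 = $3959077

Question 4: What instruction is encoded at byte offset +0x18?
[18] f0 ff ff a7 → 0xa7fffff0
  opcode bits[31:27]=0x14: bz/J
  imm: (w>>0)&0x7ffffff=0x7fffff0 (s27→-16) → $-16

bz $-16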